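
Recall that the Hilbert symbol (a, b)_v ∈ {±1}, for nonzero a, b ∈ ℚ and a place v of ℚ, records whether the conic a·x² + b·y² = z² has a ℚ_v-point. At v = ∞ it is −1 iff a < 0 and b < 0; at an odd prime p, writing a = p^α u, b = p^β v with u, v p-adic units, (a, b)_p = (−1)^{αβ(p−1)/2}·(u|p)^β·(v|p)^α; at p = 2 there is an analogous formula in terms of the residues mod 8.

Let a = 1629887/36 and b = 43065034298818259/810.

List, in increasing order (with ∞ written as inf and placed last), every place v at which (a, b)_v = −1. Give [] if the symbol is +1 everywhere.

[2, 5, 31, 37]

Mod squares: a ≡ 33263, b ≡ 162110. Check v ∈ {∞, 2, 3, 5, 7, 13, 29, 31, 37, 43}.
v=43: a=43^0·(≡4), b=43^1·(≡2) mod 43; (4|43)=+1, (2|43)=-1; (−1)^{0·1·21}·(+1)^1·(-1)^0 = +1.
v=2: v_2(a)=-2, v_2(b)=-1; units ≡ 7, 7 (mod 8); ε·ε+αω+βω = 1·1+-2·0+-1·0 ≡ 1  ⇒  (a,b)_2 = -1.
v=3: a=3^-2·(≡2), b=3^-4·(≡2) mod 3; (2|3)=-1, (2|3)=-1; (−1)^{-2·-4·1}·(-1)^-4·(-1)^-2 = +1.
v=7: a=7^2·(≡6), b=7^4·(≡4) mod 7; (6|7)=-1, (4|7)=+1; (−1)^{2·4·3}·(-1)^4·(+1)^2 = +1.
v=13: a=13^0·(≡9), b=13^1·(≡3) mod 13; (9|13)=+1, (3|13)=+1; (−1)^{0·1·6}·(+1)^1·(+1)^0 = +1.
v=5: a=5^0·(≡2), b=5^-1·(≡2) mod 5; (2|5)=-1, (2|5)=-1; (−1)^{0·-1·2}·(-1)^-1·(-1)^0 = -1.
v=∞: 33263 > 0 and 162110 > 0  ⇒  (a,b)_∞ = +1.
v=29: a=29^1·(≡25), b=29^3·(≡25) mod 29; (25|29)=+1, (25|29)=+1; (−1)^{1·3·14}·(+1)^3·(+1)^1 = +1.
v=37: a=37^1·(≡16), b=37^2·(≡13) mod 37; (16|37)=+1, (13|37)=-1; (−1)^{1·2·18}·(+1)^2·(-1)^1 = -1.
v=31: a=31^1·(≡25), b=31^2·(≡15) mod 31; (25|31)=+1, (15|31)=-1; (−1)^{1·2·15}·(+1)^2·(-1)^1 = -1.
Ram(33263, 162110) = {2, 5, 31, 37}; no ℚ_2-point on the conic.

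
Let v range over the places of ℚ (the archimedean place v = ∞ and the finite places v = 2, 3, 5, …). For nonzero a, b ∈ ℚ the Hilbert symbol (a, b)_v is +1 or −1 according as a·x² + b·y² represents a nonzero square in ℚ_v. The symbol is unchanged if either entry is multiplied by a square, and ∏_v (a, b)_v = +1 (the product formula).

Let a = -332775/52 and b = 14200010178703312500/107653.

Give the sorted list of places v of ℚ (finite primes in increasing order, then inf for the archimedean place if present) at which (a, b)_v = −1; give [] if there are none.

[17, 29]

Mod squares: a ≡ -19227, b ≡ 6409. Check v ∈ {∞, 2, 3, 5, 7, 13, 17, 29}.
v=13: a=13^-1·(≡3), b=13^-3·(≡3) mod 13; (3|13)=+1, (3|13)=+1; (−1)^{-1·-3·6}·(+1)^-3·(+1)^-1 = +1.
v=5: a=5^2·(≡2), b=5^6·(≡4) mod 5; (2|5)=-1, (4|5)=+1; (−1)^{2·6·2}·(-1)^6·(+1)^2 = +1.
v=29: a=29^1·(≡13), b=29^3·(≡3) mod 29; (13|29)=+1, (3|29)=-1; (−1)^{1·3·14}·(+1)^3·(-1)^1 = -1.
v=2: v_2(a)=-2, v_2(b)=2; units ≡ 5, 1 (mod 8); ε·ε+αω+βω = 0·0+-2·0+2·1 ≡ 0  ⇒  (a,b)_2 = +1.
v=7: a=7^0·(≡4), b=7^-2·(≡2) mod 7; (4|7)=+1, (2|7)=+1; (−1)^{0·-2·3}·(+1)^-2·(+1)^0 = +1.
v=3: a=3^3·(≡2), b=3^8·(≡1) mod 3; (2|3)=-1, (1|3)=+1; (−1)^{3·8·1}·(-1)^8·(+1)^3 = +1.
v=17: a=17^1·(≡9), b=17^5·(≡11) mod 17; (9|17)=+1, (11|17)=-1; (−1)^{1·5·8}·(+1)^5·(-1)^1 = -1.
v=∞: -19227 < 0 and 6409 > 0  ⇒  (a,b)_∞ = +1.
|Ram(-19227, 6409)| = 2, even; anisotropic at {17, 29}.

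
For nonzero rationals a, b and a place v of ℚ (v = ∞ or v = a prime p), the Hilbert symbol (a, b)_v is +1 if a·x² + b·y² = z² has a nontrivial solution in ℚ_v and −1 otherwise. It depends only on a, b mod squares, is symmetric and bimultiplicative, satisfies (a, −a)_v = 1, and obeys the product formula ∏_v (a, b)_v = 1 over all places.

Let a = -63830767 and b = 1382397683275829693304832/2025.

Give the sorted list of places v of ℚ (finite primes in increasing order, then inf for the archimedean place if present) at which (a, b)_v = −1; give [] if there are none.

[7, 11, 13, 19]

(a, b) ≡ (-527527, 10023013) mod (ℚ^×)²; places V = {2, 3, 5, 7, 11, 13, 17, 19, 31, ∞}.
(a,b)_5: α=0, u≡3; β=-2, v≡2 (mod 5); (3|5)=-1, (2|5)=-1; sign (−1)^0·-1^-2·-1^0 = +1.
(a,b)_3: α=0, u≡2; β=-4, v≡1 (mod 3); (2|3)=-1, (1|3)=+1; sign (−1)^0·-1^-4·+1^0 = +1.
(a,b)_19: α=0, u≡18; β=1, v≡7 (mod 19); (18|19)=-1, (7|19)=+1; sign (−1)^0·-1^1·+1^0 = -1.
(a,b)_2: α=0, β=12; u≡1, v≡5 (mod 8); ε(u)ε(v)=0·0, αω(v)=0·1, βω(u)=12·0; sum ≡ 0  ⇒  +1.
(a,b)_17: α=1, u≡5; β=3, v≡10 (mod 17); (5|17)=-1, (10|17)=-1; sign (−1)^0·-1^3·-1^1 = +1.
(a,b)_11: α=3, u≡3; β=5, v≡5 (mod 11); (3|11)=+1, (5|11)=+1; sign (−1)^1·+1^5·+1^3 = -1.
(a,b)_7: α=1, u≡2; β=3, v≡2 (mod 7); (2|7)=+1, (2|7)=+1; sign (−1)^1·+1^3·+1^1 = -1.
(a,b)_13: α=1, u≡2; β=3, v≡1 (mod 13); (2|13)=-1, (1|13)=+1; sign (−1)^0·-1^3·+1^1 = -1.
(a,b)_∞: sgn(-527527)=−, sgn(10023013)=+, so +1.
(a,b)_31: α=1, u≡25; β=3, v≡15 (mod 31); (25|31)=+1, (15|31)=-1; sign (−1)^1·+1^3·-1^1 = +1.
Ram(-527527, 10023013) = {7, 11, 13, 19}; no ℚ_7-point on the conic.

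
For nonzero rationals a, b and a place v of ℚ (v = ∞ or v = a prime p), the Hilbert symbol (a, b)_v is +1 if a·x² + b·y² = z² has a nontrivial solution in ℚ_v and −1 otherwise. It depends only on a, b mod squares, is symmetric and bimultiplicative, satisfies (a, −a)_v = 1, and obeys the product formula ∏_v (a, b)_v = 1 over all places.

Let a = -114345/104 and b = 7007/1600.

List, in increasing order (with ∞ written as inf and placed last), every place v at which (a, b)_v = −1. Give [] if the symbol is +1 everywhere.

[2, 3, 5, 7]

Mod squares: a ≡ -2730, b ≡ 143. Check v ∈ {∞, 2, 3, 5, 7, 11, 13}.
v=5: a=5^1·(≡4), b=5^-2·(≡3) mod 5; (4|5)=+1, (3|5)=-1; (−1)^{1·-2·2}·(+1)^-2·(-1)^1 = -1.
v=∞: -2730 < 0 and 143 > 0  ⇒  (a,b)_∞ = +1.
v=3: a=3^3·(≡2), b=3^0·(≡2) mod 3; (2|3)=-1, (2|3)=-1; (−1)^{3·0·1}·(-1)^0·(-1)^3 = -1.
v=7: a=7^1·(≡4), b=7^2·(≡6) mod 7; (4|7)=+1, (6|7)=-1; (−1)^{1·2·3}·(+1)^2·(-1)^1 = -1.
v=13: a=13^-1·(≡2), b=13^1·(≡6) mod 13; (2|13)=-1, (6|13)=-1; (−1)^{-1·1·6}·(-1)^1·(-1)^-1 = +1.
v=2: v_2(a)=-3, v_2(b)=-6; units ≡ 3, 7 (mod 8); ε·ε+αω+βω = 1·1+-3·0+-6·1 ≡ 1  ⇒  (a,b)_2 = -1.
v=11: a=11^2·(≡9), b=11^1·(≡2) mod 11; (9|11)=+1, (2|11)=-1; (−1)^{2·1·5}·(+1)^1·(-1)^2 = +1.
(-2730, 143 / ℚ) ramifies at {2, 3, 5, 7}: a division algebra.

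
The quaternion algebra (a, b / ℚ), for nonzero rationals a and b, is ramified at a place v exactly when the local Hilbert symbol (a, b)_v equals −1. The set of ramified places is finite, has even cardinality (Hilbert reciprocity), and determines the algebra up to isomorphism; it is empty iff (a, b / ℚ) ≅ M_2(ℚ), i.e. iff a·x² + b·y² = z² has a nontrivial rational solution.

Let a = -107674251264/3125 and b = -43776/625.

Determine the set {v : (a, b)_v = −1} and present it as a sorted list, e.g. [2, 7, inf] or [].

Mod squares: a ≡ -4495, b ≡ -19. Check v ∈ {∞, 2, 3, 5, 19, 29, 31}.
v=∞: -4495 < 0 and -19 < 0  ⇒  (a,b)_∞ = -1.
v=5: a=5^-5·(≡1), b=5^-4·(≡4) mod 5; (1|5)=+1, (4|5)=+1; (−1)^{-5·-4·2}·(+1)^-4·(+1)^-5 = +1.
v=31: a=31^1·(≡10), b=31^0·(≡24) mod 31; (10|31)=+1, (24|31)=-1; (−1)^{1·0·15}·(+1)^0·(-1)^1 = -1.
v=2: v_2(a)=12, v_2(b)=8; units ≡ 1, 5 (mod 8); ε·ε+αω+βω = 0·0+12·1+8·0 ≡ 0  ⇒  (a,b)_2 = +1.
v=29: a=29^1·(≡18), b=29^0·(≡19) mod 29; (18|29)=-1, (19|29)=-1; (−1)^{1·0·14}·(-1)^0·(-1)^1 = -1.
v=3: a=3^4·(≡2), b=3^2·(≡2) mod 3; (2|3)=-1, (2|3)=-1; (−1)^{4·2·1}·(-1)^2·(-1)^4 = +1.
v=19: a=19^2·(≡14), b=19^1·(≡12) mod 19; (14|19)=-1, (12|19)=-1; (−1)^{2·1·9}·(-1)^1·(-1)^2 = -1.
|Ram(-4495, -19)| = 4, even; anisotropic at {19, 29, 31, ∞}.

[19, 29, 31, inf]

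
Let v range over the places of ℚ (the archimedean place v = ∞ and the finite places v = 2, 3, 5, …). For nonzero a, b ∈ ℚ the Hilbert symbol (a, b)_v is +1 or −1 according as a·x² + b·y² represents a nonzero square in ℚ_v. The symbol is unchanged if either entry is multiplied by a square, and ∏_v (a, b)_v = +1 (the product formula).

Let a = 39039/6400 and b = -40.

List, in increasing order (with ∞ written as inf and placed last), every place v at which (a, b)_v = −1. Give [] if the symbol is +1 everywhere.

[2, 3]

Mod squares: a ≡ 231, b ≡ -10. Check v ∈ {∞, 2, 3, 5, 7, 11, 13}.
v=7: a=7^1·(≡6), b=7^0·(≡2) mod 7; (6|7)=-1, (2|7)=+1; (−1)^{1·0·3}·(-1)^0·(+1)^1 = +1.
v=2: v_2(a)=-8, v_2(b)=3; units ≡ 7, 3 (mod 8); ε·ε+αω+βω = 1·1+-8·1+3·0 ≡ 1  ⇒  (a,b)_2 = -1.
v=5: a=5^-2·(≡4), b=5^1·(≡2) mod 5; (4|5)=+1, (2|5)=-1; (−1)^{-2·1·2}·(+1)^1·(-1)^-2 = +1.
v=∞: 231 > 0 and -10 < 0  ⇒  (a,b)_∞ = +1.
v=11: a=11^1·(≡2), b=11^0·(≡4) mod 11; (2|11)=-1, (4|11)=+1; (−1)^{1·0·5}·(-1)^0·(+1)^1 = +1.
v=3: a=3^1·(≡2), b=3^0·(≡2) mod 3; (2|3)=-1, (2|3)=-1; (−1)^{1·0·1}·(-1)^0·(-1)^1 = -1.
v=13: a=13^2·(≡9), b=13^0·(≡12) mod 13; (9|13)=+1, (12|13)=+1; (−1)^{2·0·6}·(+1)^0·(+1)^2 = +1.
(231, -10 / ℚ) ramifies at {2, 3}: a division algebra.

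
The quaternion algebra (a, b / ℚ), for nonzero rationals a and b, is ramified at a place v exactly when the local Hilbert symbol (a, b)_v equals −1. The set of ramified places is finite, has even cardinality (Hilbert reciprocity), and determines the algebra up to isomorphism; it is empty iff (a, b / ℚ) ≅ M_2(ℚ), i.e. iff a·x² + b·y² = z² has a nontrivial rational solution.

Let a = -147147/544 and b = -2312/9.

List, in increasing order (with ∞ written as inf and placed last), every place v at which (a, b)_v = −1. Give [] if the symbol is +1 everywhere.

[2, 7, 13, inf]

(a, b) ≡ (-102102, -2) mod (ℚ^×)²; places V = {2, 3, 7, 11, 13, 17, ∞}.
(a,b)_17: α=-1, u≡6; β=2, v≡1 (mod 17); (6|17)=-1, (1|17)=+1; sign (−1)^0·-1^2·+1^-1 = +1.
(a,b)_11: α=1, u≡2; β=0, v≡1 (mod 11); (2|11)=-1, (1|11)=+1; sign (−1)^0·-1^0·+1^1 = +1.
(a,b)_13: α=1, u≡11; β=0, v≡6 (mod 13); (11|13)=-1, (6|13)=-1; sign (−1)^0·-1^0·-1^1 = -1.
(a,b)_3: α=1, u≡1; β=-2, v≡1 (mod 3); (1|3)=+1, (1|3)=+1; sign (−1)^0·+1^-2·+1^1 = +1.
(a,b)_∞: sgn(-102102)=−, sgn(-2)=−, so -1.
(a,b)_2: α=-5, β=3; u≡5, v≡7 (mod 8); ε(u)ε(v)=0·1, αω(v)=-5·0, βω(u)=3·1; sum ≡ 1  ⇒  -1.
(a,b)_7: α=3, u≡1; β=0, v≡6 (mod 7); (1|7)=+1, (6|7)=-1; sign (−1)^0·+1^0·-1^3 = -1.
|Ram(-102102, -2)| = 4, even; anisotropic at {2, 7, 13, ∞}.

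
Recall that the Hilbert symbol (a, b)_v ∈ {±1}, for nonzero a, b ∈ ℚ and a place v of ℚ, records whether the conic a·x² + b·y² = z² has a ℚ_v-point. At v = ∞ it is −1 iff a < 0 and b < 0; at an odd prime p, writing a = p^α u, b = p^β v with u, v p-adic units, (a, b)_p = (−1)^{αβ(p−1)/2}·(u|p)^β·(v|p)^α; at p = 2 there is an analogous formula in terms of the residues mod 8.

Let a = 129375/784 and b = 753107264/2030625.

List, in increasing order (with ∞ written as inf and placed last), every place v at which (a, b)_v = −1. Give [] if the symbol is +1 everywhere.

[]

Mod squares: a ≡ 23, b ≡ 29. Check v ∈ {∞, 2, 3, 5, 7, 13, 19, 23, 29}.
v=19: a=19^0·(≡16), b=19^-2·(≡8) mod 19; (16|19)=+1, (8|19)=-1; (−1)^{0·-2·9}·(+1)^-2·(-1)^0 = +1.
v=3: a=3^2·(≡2), b=3^-2·(≡2) mod 3; (2|3)=-1, (2|3)=-1; (−1)^{2·-2·1}·(-1)^-2·(-1)^2 = +1.
v=7: a=7^-2·(≡4), b=7^4·(≡4) mod 7; (4|7)=+1, (4|7)=+1; (−1)^{-2·4·3}·(+1)^4·(+1)^-2 = +1.
v=13: a=13^0·(≡3), b=13^2·(≡1) mod 13; (3|13)=+1, (1|13)=+1; (−1)^{0·2·6}·(+1)^2·(+1)^0 = +1.
v=2: v_2(a)=-4, v_2(b)=6; units ≡ 7, 5 (mod 8); ε·ε+αω+βω = 1·0+-4·1+6·0 ≡ 0  ⇒  (a,b)_2 = +1.
v=5: a=5^4·(≡3), b=5^-4·(≡1) mod 5; (3|5)=-1, (1|5)=+1; (−1)^{4·-4·2}·(-1)^-4·(+1)^4 = +1.
v=∞: 23 > 0 and 29 > 0  ⇒  (a,b)_∞ = +1.
v=29: a=29^0·(≡6), b=29^1·(≡4) mod 29; (6|29)=+1, (4|29)=+1; (−1)^{0·1·14}·(+1)^1·(+1)^0 = +1.
v=23: a=23^1·(≡18), b=23^0·(≡2) mod 23; (18|23)=+1, (2|23)=+1; (−1)^{1·0·11}·(+1)^0·(+1)^1 = +1.
Every local symbol is +1, so the conic 23·x² + 29·y² = z² has ℚ_v-points for all v and hence a ℚ-point; (a, b / ℚ) ≅ M_2(ℚ).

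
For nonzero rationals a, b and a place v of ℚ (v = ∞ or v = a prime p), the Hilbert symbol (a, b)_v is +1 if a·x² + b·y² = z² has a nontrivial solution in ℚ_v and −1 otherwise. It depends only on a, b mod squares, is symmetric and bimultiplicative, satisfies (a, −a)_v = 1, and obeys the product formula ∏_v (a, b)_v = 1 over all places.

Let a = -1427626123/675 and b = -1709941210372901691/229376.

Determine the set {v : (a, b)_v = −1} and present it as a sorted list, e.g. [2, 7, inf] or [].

(a, b) ≡ (-2001, -158746) mod (ℚ^×)²; places V = {2, 3, 5, 7, 11, 17, 19, 23, 29, ∞}.
(a,b)_∞: sgn(-2001)=−, sgn(-158746)=−, so -1.
(a,b)_2: α=0, β=-15; u≡7, v≡3 (mod 8); ε(u)ε(v)=1·1, αω(v)=0·1, βω(u)=-15·0; sum ≡ 1  ⇒  -1.
(a,b)_29: α=1, u≡18; β=3, v≡25 (mod 29); (18|29)=-1, (25|29)=+1; sign (−1)^0·-1^3·+1^1 = -1.
(a,b)_19: α=2, u≡15; β=4, v≡15 (mod 19); (15|19)=-1, (15|19)=-1; sign (−1)^0·-1^4·-1^2 = +1.
(a,b)_23: α=1, u≡14; β=3, v≡7 (mod 23); (14|23)=-1, (7|23)=-1; sign (−1)^1·-1^3·-1^1 = -1.
(a,b)_17: α=0, u≡11; β=3, v≡14 (mod 17); (11|17)=-1, (14|17)=-1; sign (−1)^0·-1^3·-1^0 = -1.
(a,b)_7: α=2, u≡4; β=-1, v≡4 (mod 7); (4|7)=+1, (4|7)=+1; sign (−1)^0·+1^-1·+1^2 = +1.
(a,b)_5: α=-2, u≡1; β=0, v≡4 (mod 5); (1|5)=+1, (4|5)=+1; sign (−1)^0·+1^0·+1^-2 = +1.
(a,b)_3: α=-3, u≡2; β=2, v≡2 (mod 3); (2|3)=-1, (2|3)=-1; sign (−1)^0·-1^2·-1^-3 = -1.
(a,b)_11: α=2, u≡1; β=0, v≡6 (mod 11); (1|11)=+1, (6|11)=-1; sign (−1)^0·+1^0·-1^2 = +1.
|Ram(-2001, -158746)| = 6, even; anisotropic at {2, 3, 17, 23, 29, ∞}.

[2, 3, 17, 23, 29, inf]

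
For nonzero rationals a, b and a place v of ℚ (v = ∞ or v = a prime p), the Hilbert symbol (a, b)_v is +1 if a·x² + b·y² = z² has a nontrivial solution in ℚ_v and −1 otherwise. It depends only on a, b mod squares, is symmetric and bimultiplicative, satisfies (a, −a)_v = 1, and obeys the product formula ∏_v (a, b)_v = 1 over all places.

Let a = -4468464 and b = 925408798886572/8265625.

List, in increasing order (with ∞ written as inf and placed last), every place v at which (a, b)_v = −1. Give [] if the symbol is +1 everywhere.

[13, 19]

(a, b) ≡ (-31031, 20407387) mod (ℚ^×)²; places V = {2, 3, 5, 7, 11, 13, 19, 23, 29, 31, 37, ∞}.
(a,b)_7: α=1, u≡6; β=3, v≡1 (mod 7); (6|7)=-1, (1|7)=+1; sign (−1)^1·-1^3·+1^1 = +1.
(a,b)_∞: sgn(-31031)=−, sgn(20407387)=+, so +1.
(a,b)_11: α=1, u≡6; β=1, v≡3 (mod 11); (6|11)=-1, (3|11)=+1; sign (−1)^1·-1^1·+1^1 = +1.
(a,b)_2: α=4, β=2; u≡1, v≡3 (mod 8); ε(u)ε(v)=0·1, αω(v)=4·1, βω(u)=2·0; sum ≡ 0  ⇒  +1.
(a,b)_31: α=1, u≡6; β=0, v≡8 (mod 31); (6|31)=-1, (8|31)=+1; sign (−1)^0·-1^0·+1^1 = +1.
(a,b)_29: α=0, u≡1; β=1, v≡26 (mod 29); (1|29)=+1, (26|29)=-1; sign (−1)^0·+1^1·-1^0 = +1.
(a,b)_23: α=0, u≡22; β=-2, v≡4 (mod 23); (22|23)=-1, (4|23)=+1; sign (−1)^0·-1^-2·+1^0 = +1.
(a,b)_3: α=2, u≡1; β=0, v≡1 (mod 3); (1|3)=+1, (1|3)=+1; sign (−1)^0·+1^0·+1^2 = +1.
(a,b)_37: α=0, u≡26; β=3, v≡15 (mod 37); (26|37)=+1, (15|37)=-1; sign (−1)^0·+1^3·-1^0 = +1.
(a,b)_13: α=1, u≡5; β=3, v≡10 (mod 13); (5|13)=-1, (10|13)=+1; sign (−1)^0·-1^3·+1^1 = -1.
(a,b)_5: α=0, u≡1; β=-6, v≡3 (mod 5); (1|5)=+1, (3|5)=-1; sign (−1)^0·+1^-6·-1^0 = +1.
(a,b)_19: α=0, u≡13; β=1, v≡18 (mod 19); (13|19)=-1, (18|19)=-1; sign (−1)^0·-1^1·-1^0 = -1.
(-31031, 20407387 / ℚ) ramifies at {13, 19}: a division algebra.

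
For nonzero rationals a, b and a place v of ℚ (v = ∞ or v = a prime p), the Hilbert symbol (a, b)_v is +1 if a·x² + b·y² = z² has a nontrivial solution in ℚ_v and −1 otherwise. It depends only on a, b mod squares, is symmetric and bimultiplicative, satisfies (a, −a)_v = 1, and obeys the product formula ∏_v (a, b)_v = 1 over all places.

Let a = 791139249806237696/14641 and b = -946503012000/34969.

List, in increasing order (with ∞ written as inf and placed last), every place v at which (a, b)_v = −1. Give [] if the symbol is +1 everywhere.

[3, 7]

Mod squares: a ≡ 14, b ≡ -2730. Check v ∈ {∞, 2, 3, 5, 7, 11, 13, 17, 19}.
v=19: a=19^0·(≡14), b=19^2·(≡11) mod 19; (14|19)=-1, (11|19)=+1; (−1)^{0·2·9}·(-1)^2·(+1)^0 = +1.
v=7: a=7^11·(≡1), b=7^5·(≡2) mod 7; (1|7)=+1, (2|7)=+1; (−1)^{11·5·3}·(+1)^5·(+1)^11 = -1.
v=2: v_2(a)=13, v_2(b)=5; units ≡ 7, 3 (mod 8); ε·ε+αω+βω = 1·1+13·1+5·0 ≡ 0  ⇒  (a,b)_2 = +1.
v=17: a=17^2·(≡7), b=17^-2·(≡11) mod 17; (7|17)=-1, (11|17)=-1; (−1)^{2·-2·8}·(-1)^-2·(-1)^2 = +1.
v=11: a=11^-4·(≡1), b=11^-2·(≡5) mod 11; (1|11)=+1, (5|11)=+1; (−1)^{-4·-2·5}·(+1)^-2·(+1)^-4 = +1.
v=∞: 14 > 0 and -2730 < 0  ⇒  (a,b)_∞ = +1.
v=3: a=3^0·(≡2), b=3^1·(≡2) mod 3; (2|3)=-1, (2|3)=-1; (−1)^{0·1·1}·(-1)^1·(-1)^0 = -1.
v=5: a=5^0·(≡1), b=5^3·(≡1) mod 5; (1|5)=+1, (1|5)=+1; (−1)^{0·3·2}·(+1)^3·(+1)^0 = +1.
v=13: a=13^2·(≡4), b=13^1·(≡6) mod 13; (4|13)=+1, (6|13)=-1; (−1)^{2·1·6}·(+1)^1·(-1)^2 = +1.
|Ram(14, -2730)| = 2, even; anisotropic at {3, 7}.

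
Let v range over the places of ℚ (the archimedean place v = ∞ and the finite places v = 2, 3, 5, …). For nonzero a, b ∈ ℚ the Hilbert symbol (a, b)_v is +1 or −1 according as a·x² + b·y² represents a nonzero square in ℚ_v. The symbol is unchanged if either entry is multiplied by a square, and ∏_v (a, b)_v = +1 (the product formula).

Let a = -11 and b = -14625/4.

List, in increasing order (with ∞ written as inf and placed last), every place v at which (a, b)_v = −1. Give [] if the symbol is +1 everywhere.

[13, inf]

(a, b) ≡ (-11, -65) mod (ℚ^×)²; places V = {2, 3, 5, 11, 13, ∞}.
(a,b)_∞: sgn(-11)=−, sgn(-65)=−, so -1.
(a,b)_5: α=0, u≡4; β=3, v≡2 (mod 5); (4|5)=+1, (2|5)=-1; sign (−1)^0·+1^3·-1^0 = +1.
(a,b)_13: α=0, u≡2; β=1, v≡8 (mod 13); (2|13)=-1, (8|13)=-1; sign (−1)^0·-1^1·-1^0 = -1.
(a,b)_11: α=1, u≡10; β=0, v≡4 (mod 11); (10|11)=-1, (4|11)=+1; sign (−1)^0·-1^0·+1^1 = +1.
(a,b)_3: α=0, u≡1; β=2, v≡1 (mod 3); (1|3)=+1, (1|3)=+1; sign (−1)^0·+1^2·+1^0 = +1.
(a,b)_2: α=0, β=-2; u≡5, v≡7 (mod 8); ε(u)ε(v)=0·1, αω(v)=0·0, βω(u)=-2·1; sum ≡ 0  ⇒  +1.
|Ram(-11, -65)| = 2, even; anisotropic at {13, ∞}.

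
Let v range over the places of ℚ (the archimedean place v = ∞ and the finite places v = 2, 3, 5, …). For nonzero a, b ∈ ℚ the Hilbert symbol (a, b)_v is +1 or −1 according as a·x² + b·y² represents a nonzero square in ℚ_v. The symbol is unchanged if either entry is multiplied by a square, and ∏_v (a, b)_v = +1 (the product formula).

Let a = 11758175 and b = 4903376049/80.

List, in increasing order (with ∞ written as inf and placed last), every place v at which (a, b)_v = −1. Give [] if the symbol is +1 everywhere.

[5, 23]

(a, b) ≡ (23, 16445) mod (ℚ^×)²; places V = {2, 3, 5, 11, 13, 23, 37, ∞}.
(a,b)_11: α=2, u≡1; β=3, v≡8 (mod 11); (1|11)=+1, (8|11)=-1; sign (−1)^0·+1^3·-1^2 = +1.
(a,b)_∞: sgn(23)=+, sgn(16445)=+, so +1.
(a,b)_37: α=0, u≡19; β=2, v≡14 (mod 37); (19|37)=-1, (14|37)=-1; sign (−1)^0·-1^2·-1^0 = +1.
(a,b)_3: α=0, u≡2; β=2, v≡2 (mod 3); (2|3)=-1, (2|3)=-1; sign (−1)^0·-1^2·-1^0 = +1.
(a,b)_23: α=1, u≡4; β=1, v≡6 (mod 23); (4|23)=+1, (6|23)=+1; sign (−1)^1·+1^1·+1^1 = -1.
(a,b)_5: α=2, u≡2; β=-1, v≡4 (mod 5); (2|5)=-1, (4|5)=+1; sign (−1)^0·-1^-1·+1^2 = -1.
(a,b)_13: α=2, u≡12; β=1, v≡3 (mod 13); (12|13)=+1, (3|13)=+1; sign (−1)^0·+1^1·+1^2 = +1.
(a,b)_2: α=0, β=-4; u≡7, v≡5 (mod 8); ε(u)ε(v)=1·0, αω(v)=0·1, βω(u)=-4·0; sum ≡ 0  ⇒  +1.
(23, 16445 / ℚ) ramifies at {5, 23}: a division algebra.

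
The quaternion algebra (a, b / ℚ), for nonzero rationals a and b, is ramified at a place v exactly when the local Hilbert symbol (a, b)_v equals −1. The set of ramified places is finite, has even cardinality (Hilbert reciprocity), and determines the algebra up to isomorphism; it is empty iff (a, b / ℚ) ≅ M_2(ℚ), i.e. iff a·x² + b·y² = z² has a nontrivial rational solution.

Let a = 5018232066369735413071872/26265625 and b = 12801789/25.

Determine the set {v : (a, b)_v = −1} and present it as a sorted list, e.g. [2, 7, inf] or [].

(a, b) ≡ (24882, 29029) mod (ℚ^×)²; places V = {2, 3, 5, 7, 11, 13, 29, 41, ∞}.
(a,b)_29: α=3, u≡18; β=1, v≡21 (mod 29); (18|29)=-1, (21|29)=-1; sign (−1)^0·-1^1·-1^3 = +1.
(a,b)_5: α=-6, u≡2; β=-2, v≡4 (mod 5); (2|5)=-1, (4|5)=+1; sign (−1)^0·-1^-2·+1^-6 = +1.
(a,b)_2: α=17, β=0; u≡1, v≡5 (mod 8); ε(u)ε(v)=0·0, αω(v)=17·1, βω(u)=0·0; sum ≡ 1  ⇒  -1.
(a,b)_3: α=3, u≡2; β=2, v≡1 (mod 3); (2|3)=-1, (1|3)=+1; sign (−1)^0·-1^2·+1^3 = +1.
(a,b)_41: α=-2, u≡21; β=0, v≡16 (mod 41); (21|41)=+1, (16|41)=+1; sign (−1)^0·+1^0·+1^-2 = +1.
(a,b)_11: α=3, u≡6; β=1, v≡7 (mod 11); (6|11)=-1, (7|11)=-1; sign (−1)^1·-1^1·-1^3 = -1.
(a,b)_7: α=6, u≡4; β=3, v≡5 (mod 7); (4|7)=+1, (5|7)=-1; sign (−1)^0·+1^3·-1^6 = +1.
(a,b)_∞: sgn(24882)=+, sgn(29029)=+, so +1.
(a,b)_13: α=5, u≡1; β=1, v≡10 (mod 13); (1|13)=+1, (10|13)=+1; sign (−1)^0·+1^1·+1^5 = +1.
|Ram(24882, 29029)| = 2, even; anisotropic at {2, 11}.

[2, 11]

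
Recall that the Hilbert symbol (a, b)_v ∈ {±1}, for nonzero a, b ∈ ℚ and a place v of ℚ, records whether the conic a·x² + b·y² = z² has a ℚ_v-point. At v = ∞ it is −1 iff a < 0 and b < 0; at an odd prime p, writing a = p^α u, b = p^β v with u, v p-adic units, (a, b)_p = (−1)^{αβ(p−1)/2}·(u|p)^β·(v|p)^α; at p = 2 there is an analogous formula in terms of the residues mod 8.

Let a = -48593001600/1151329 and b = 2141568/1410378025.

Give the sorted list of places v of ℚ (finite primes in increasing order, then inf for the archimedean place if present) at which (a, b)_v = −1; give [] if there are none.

(a, b) ≡ (-374946, 22) mod (ℚ^×)²; places V = {2, 3, 5, 7, 11, 13, 19, 23, 29, 37, ∞}.
(a,b)_37: α=-2, u≡28; β=-2, v≡22 (mod 37); (28|37)=+1, (22|37)=-1; sign (−1)^0·+1^-2·-1^-2 = +1.
(a,b)_11: α=1, u≡9; β=1, v≡10 (mod 11); (9|11)=+1, (10|11)=-1; sign (−1)^1·+1^1·-1^1 = +1.
(a,b)_23: α=1, u≡5; β=0, v≡11 (mod 23); (5|23)=-1, (11|23)=-1; sign (−1)^0·-1^0·-1^1 = -1.
(a,b)_29: α=-2, u≡25; β=-2, v≡16 (mod 29); (25|29)=+1, (16|29)=+1; sign (−1)^0·+1^-2·+1^-2 = +1.
(a,b)_2: α=7, β=7; u≡7, v≡3 (mod 8); ε(u)ε(v)=1·1, αω(v)=7·1, βω(u)=7·0; sum ≡ 0  ⇒  +1.
(a,b)_3: α=5, u≡1; β=2, v≡1 (mod 3); (1|3)=+1, (1|3)=+1; sign (−1)^0·+1^2·+1^5 = +1.
(a,b)_13: α=1, u≡8; β=2, v≡9 (mod 13); (8|13)=-1, (9|13)=+1; sign (−1)^0·-1^2·+1^1 = +1.
(a,b)_7: α=0, u≡1; β=-2, v≡1 (mod 7); (1|7)=+1, (1|7)=+1; sign (−1)^0·+1^-2·+1^0 = +1.
(a,b)_5: α=2, u≡4; β=-2, v≡3 (mod 5); (4|5)=+1, (3|5)=-1; sign (−1)^0·+1^-2·-1^2 = +1.
(a,b)_19: α=1, u≡9; β=0, v≡3 (mod 19); (9|19)=+1, (3|19)=-1; sign (−1)^0·+1^0·-1^1 = -1.
(a,b)_∞: sgn(-374946)=−, sgn(22)=+, so +1.
Ram(-374946, 22) = {19, 23}; no ℚ_19-point on the conic.

[19, 23]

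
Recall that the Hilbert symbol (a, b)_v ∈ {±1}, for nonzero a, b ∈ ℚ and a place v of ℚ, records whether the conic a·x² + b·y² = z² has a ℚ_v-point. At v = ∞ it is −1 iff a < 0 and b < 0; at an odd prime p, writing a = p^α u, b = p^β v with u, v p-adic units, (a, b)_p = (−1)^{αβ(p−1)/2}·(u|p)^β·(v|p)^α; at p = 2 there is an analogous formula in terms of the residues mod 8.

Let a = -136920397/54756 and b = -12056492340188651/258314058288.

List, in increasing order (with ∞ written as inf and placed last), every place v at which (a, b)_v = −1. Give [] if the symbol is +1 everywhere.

(a, b) ≡ (-493, -34017) mod (ℚ^×)²; places V = {2, 3, 11, 13, 17, 19, 23, 29, 31, 37, ∞}.
(a,b)_17: α=3, u≡6; β=1, v≡10 (mod 17); (6|17)=-1, (10|17)=-1; sign (−1)^0·-1^1·-1^3 = +1.
(a,b)_31: α=2, u≡3; β=4, v≡17 (mod 31); (3|31)=-1, (17|31)=-1; sign (−1)^0·-1^4·-1^2 = +1.
(a,b)_29: α=1, u≡17; β=3, v≡6 (mod 29); (17|29)=-1, (6|29)=+1; sign (−1)^0·-1^3·+1^1 = -1.
(a,b)_∞: sgn(-493)=−, sgn(-34017)=−, so -1.
(a,b)_13: α=-2, u≡3; β=-2, v≡1 (mod 13); (3|13)=+1, (1|13)=+1; sign (−1)^0·+1^-2·+1^-2 = +1.
(a,b)_2: α=-2, β=-4; u≡3, v≡7 (mod 8); ε(u)ε(v)=1·1, αω(v)=-2·0, βω(u)=-4·1; sum ≡ 1  ⇒  -1.
(a,b)_3: α=-4, u≡2; β=-7, v≡1 (mod 3); (2|3)=-1, (1|3)=+1; sign (−1)^0·-1^-7·+1^-4 = -1.
(a,b)_23: α=0, u≡9; β=1, v≡16 (mod 23); (9|23)=+1, (16|23)=+1; sign (−1)^0·+1^1·+1^0 = +1.
(a,b)_37: α=0, u≡21; β=2, v≡18 (mod 37); (21|37)=+1, (18|37)=-1; sign (−1)^0·+1^2·-1^0 = +1.
(a,b)_19: α=0, u≡16; β=-2, v≡8 (mod 19); (16|19)=+1, (8|19)=-1; sign (−1)^0·+1^-2·-1^0 = +1.
(a,b)_11: α=0, u≡10; β=-2, v≡10 (mod 11); (10|11)=-1, (10|11)=-1; sign (−1)^0·-1^-2·-1^0 = +1.
|Ram(-493, -34017)| = 4, even; anisotropic at {2, 3, 29, ∞}.

[2, 3, 29, inf]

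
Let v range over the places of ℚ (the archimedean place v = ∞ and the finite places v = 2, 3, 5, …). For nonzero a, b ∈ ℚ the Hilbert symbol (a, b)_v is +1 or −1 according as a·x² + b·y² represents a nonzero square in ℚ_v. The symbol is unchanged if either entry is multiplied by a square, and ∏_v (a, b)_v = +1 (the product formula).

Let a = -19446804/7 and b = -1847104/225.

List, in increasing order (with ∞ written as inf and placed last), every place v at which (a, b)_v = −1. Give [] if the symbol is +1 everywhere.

[3, 7, 31, inf]

Mod squares: a ≡ -5187, b ≡ -589. Check v ∈ {∞, 2, 3, 5, 7, 13, 19, 31}.
v=19: a=19^1·(≡2), b=19^1·(≡4) mod 19; (2|19)=-1, (4|19)=+1; (−1)^{1·1·9}·(-1)^1·(+1)^1 = +1.
v=13: a=13^1·(≡4), b=13^0·(≡10) mod 13; (4|13)=+1, (10|13)=+1; (−1)^{1·0·6}·(+1)^0·(+1)^1 = +1.
v=2: v_2(a)=2, v_2(b)=6; units ≡ 5, 3 (mod 8); ε·ε+αω+βω = 0·1+2·1+6·1 ≡ 0  ⇒  (a,b)_2 = +1.
v=∞: -5187 < 0 and -589 < 0  ⇒  (a,b)_∞ = -1.
v=5: a=5^0·(≡3), b=5^-2·(≡4) mod 5; (3|5)=-1, (4|5)=+1; (−1)^{0·-2·2}·(-1)^-2·(+1)^0 = +1.
v=7: a=7^-1·(≡1), b=7^2·(≡6) mod 7; (1|7)=+1, (6|7)=-1; (−1)^{-1·2·3}·(+1)^2·(-1)^-1 = -1.
v=31: a=31^0·(≡21), b=31^1·(≡23) mod 31; (21|31)=-1, (23|31)=-1; (−1)^{0·1·15}·(-1)^1·(-1)^0 = -1.
v=3: a=3^9·(≡2), b=3^-2·(≡2) mod 3; (2|3)=-1, (2|3)=-1; (−1)^{9·-2·1}·(-1)^-2·(-1)^9 = -1.
Ram(-5187, -589) = {3, 7, 31, ∞}; no ℚ_3-point on the conic.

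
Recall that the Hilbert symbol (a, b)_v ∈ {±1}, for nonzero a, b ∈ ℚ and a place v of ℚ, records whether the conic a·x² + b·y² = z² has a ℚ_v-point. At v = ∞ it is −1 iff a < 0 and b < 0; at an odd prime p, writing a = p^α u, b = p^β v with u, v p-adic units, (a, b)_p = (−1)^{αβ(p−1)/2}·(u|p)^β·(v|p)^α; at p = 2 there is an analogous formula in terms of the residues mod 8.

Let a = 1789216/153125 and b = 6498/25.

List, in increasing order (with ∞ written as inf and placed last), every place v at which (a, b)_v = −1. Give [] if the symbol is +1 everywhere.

Mod squares: a ≡ 559130, b ≡ 2. Check v ∈ {∞, 2, 3, 5, 7, 11, 13, 17, 19, 23}.
v=11: a=11^1·(≡2), b=11^0·(≡10) mod 11; (2|11)=-1, (10|11)=-1; (−1)^{1·0·5}·(-1)^0·(-1)^1 = -1.
v=∞: 559130 > 0 and 2 > 0  ⇒  (a,b)_∞ = +1.
v=23: a=23^1·(≡7), b=23^0·(≡6) mod 23; (7|23)=-1, (6|23)=+1; (−1)^{1·0·11}·(-1)^0·(+1)^1 = +1.
v=19: a=19^0·(≡6), b=19^2·(≡3) mod 19; (6|19)=+1, (3|19)=-1; (−1)^{0·2·9}·(+1)^2·(-1)^0 = +1.
v=3: a=3^0·(≡2), b=3^2·(≡2) mod 3; (2|3)=-1, (2|3)=-1; (−1)^{0·2·1}·(-1)^2·(-1)^0 = +1.
v=5: a=5^-5·(≡4), b=5^-2·(≡3) mod 5; (4|5)=+1, (3|5)=-1; (−1)^{-5·-2·2}·(+1)^-2·(-1)^-5 = -1.
v=13: a=13^1·(≡6), b=13^0·(≡2) mod 13; (6|13)=-1, (2|13)=-1; (−1)^{1·0·6}·(-1)^0·(-1)^1 = -1.
v=17: a=17^1·(≡3), b=17^0·(≡9) mod 17; (3|17)=-1, (9|17)=+1; (−1)^{1·0·8}·(-1)^0·(+1)^1 = +1.
v=2: v_2(a)=5, v_2(b)=1; units ≡ 5, 1 (mod 8); ε·ε+αω+βω = 0·0+5·0+1·1 ≡ 1  ⇒  (a,b)_2 = -1.
v=7: a=7^-2·(≡3), b=7^0·(≡4) mod 7; (3|7)=-1, (4|7)=+1; (−1)^{-2·0·3}·(-1)^0·(+1)^-2 = +1.
Ram(559130, 2) = {2, 5, 11, 13}; no ℚ_2-point on the conic.

[2, 5, 11, 13]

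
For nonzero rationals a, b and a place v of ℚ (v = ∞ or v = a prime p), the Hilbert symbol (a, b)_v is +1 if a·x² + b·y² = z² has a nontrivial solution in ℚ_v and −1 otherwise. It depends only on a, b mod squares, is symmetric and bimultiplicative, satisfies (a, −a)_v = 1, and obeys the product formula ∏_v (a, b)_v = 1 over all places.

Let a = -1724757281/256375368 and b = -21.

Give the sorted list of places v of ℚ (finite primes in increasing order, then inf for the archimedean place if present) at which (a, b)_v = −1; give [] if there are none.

Mod squares: a ≡ -11362, b ≡ -21. Check v ∈ {∞, 2, 3, 7, 13, 17, 19, 23, 29, 37}.
v=17: a=17^-2·(≡6), b=17^0·(≡13) mod 17; (6|17)=-1, (13|17)=+1; (−1)^{-2·0·8}·(-1)^0·(+1)^-2 = +1.
v=23: a=23^1·(≡2), b=23^0·(≡2) mod 23; (2|23)=+1, (2|23)=+1; (−1)^{1·0·11}·(+1)^0·(+1)^1 = +1.
v=7: a=7^0·(≡3), b=7^1·(≡4) mod 7; (3|7)=-1, (4|7)=+1; (−1)^{0·1·3}·(-1)^1·(+1)^0 = -1.
v=∞: -11362 < 0 and -21 < 0  ⇒  (a,b)_∞ = -1.
v=2: v_2(a)=-3, v_2(b)=0; units ≡ 7, 3 (mod 8); ε·ε+αω+βω = 1·1+-3·1+0·0 ≡ 0  ⇒  (a,b)_2 = +1.
v=19: a=19^3·(≡15), b=19^0·(≡17) mod 19; (15|19)=-1, (17|19)=+1; (−1)^{3·0·9}·(-1)^0·(+1)^3 = +1.
v=29: a=29^2·(≡24), b=29^0·(≡8) mod 29; (24|29)=+1, (8|29)=-1; (−1)^{2·0·14}·(+1)^0·(-1)^2 = +1.
v=13: a=13^1·(≡4), b=13^0·(≡5) mod 13; (4|13)=+1, (5|13)=-1; (−1)^{1·0·6}·(+1)^0·(-1)^1 = -1.
v=3: a=3^-4·(≡2), b=3^1·(≡2) mod 3; (2|3)=-1, (2|3)=-1; (−1)^{-4·1·1}·(-1)^1·(-1)^-4 = -1.
v=37: a=37^-2·(≡28), b=37^0·(≡16) mod 37; (28|37)=+1, (16|37)=+1; (−1)^{-2·0·18}·(+1)^0·(+1)^-2 = +1.
(-11362, -21 / ℚ) ramifies at {3, 7, 13, ∞}: a division algebra.

[3, 7, 13, inf]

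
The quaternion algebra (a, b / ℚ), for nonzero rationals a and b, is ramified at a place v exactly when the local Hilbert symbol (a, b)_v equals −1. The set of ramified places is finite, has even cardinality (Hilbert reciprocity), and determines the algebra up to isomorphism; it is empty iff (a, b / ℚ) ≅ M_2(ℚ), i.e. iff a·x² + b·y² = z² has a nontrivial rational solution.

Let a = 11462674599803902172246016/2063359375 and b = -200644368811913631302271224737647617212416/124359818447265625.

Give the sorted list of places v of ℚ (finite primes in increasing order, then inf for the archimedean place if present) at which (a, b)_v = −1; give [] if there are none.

[2, 17]

(a, b) ≡ (177045, -30566) mod (ℚ^×)²; places V = {2, 3, 5, 7, 11, 13, 17, 19, 29, 31, 37, 47, ∞}.
(a,b)_31: α=2, u≡5; β=3, v≡27 (mod 31); (5|31)=+1, (27|31)=-1; sign (−1)^0·+1^3·-1^2 = +1.
(a,b)_17: α=2, u≡5; β=3, v≡8 (mod 17); (5|17)=-1, (8|17)=+1; sign (−1)^0·-1^3·+1^2 = -1.
(a,b)_47: α=0, u≡44; β=-2, v≡13 (mod 47); (44|47)=-1, (13|47)=-1; sign (−1)^0·-1^-2·-1^0 = +1.
(a,b)_7: α=-4, u≡1; β=-8, v≡6 (mod 7); (1|7)=+1, (6|7)=-1; sign (−1)^0·+1^-8·-1^-4 = +1.
(a,b)_3: α=1, u≡2; β=8, v≡1 (mod 3); (2|3)=-1, (1|3)=+1; sign (−1)^0·-1^8·+1^1 = +1.
(a,b)_5: α=-7, u≡1; β=-10, v≡1 (mod 5); (1|5)=+1, (1|5)=+1; sign (−1)^0·+1^-10·+1^-7 = +1.
(a,b)_11: α=-1, u≡8; β=0, v≡1 (mod 11); (8|11)=-1, (1|11)=+1; sign (−1)^0·-1^0·+1^-1 = +1.
(a,b)_29: α=3, u≡2; β=5, v≡17 (mod 29); (2|29)=-1, (17|29)=-1; sign (−1)^0·-1^5·-1^3 = +1.
(a,b)_19: α=4, u≡14; β=6, v≡16 (mod 19); (14|19)=-1, (16|19)=+1; sign (−1)^0·-1^6·+1^4 = +1.
(a,b)_13: α=4, u≡7; β=6, v≡4 (mod 13); (7|13)=-1, (4|13)=+1; sign (−1)^0·-1^6·+1^4 = +1.
(a,b)_2: α=12, β=15; u≡5, v≡5 (mod 8); ε(u)ε(v)=0·0, αω(v)=12·1, βω(u)=15·1; sum ≡ 1  ⇒  -1.
(a,b)_∞: sgn(177045)=+, sgn(-30566)=−, so +1.
(a,b)_37: α=1, u≡28; β=2, v≡12 (mod 37); (28|37)=+1, (12|37)=+1; sign (−1)^0·+1^2·+1^1 = +1.
(177045, -30566 / ℚ) ramifies at {2, 17}: a division algebra.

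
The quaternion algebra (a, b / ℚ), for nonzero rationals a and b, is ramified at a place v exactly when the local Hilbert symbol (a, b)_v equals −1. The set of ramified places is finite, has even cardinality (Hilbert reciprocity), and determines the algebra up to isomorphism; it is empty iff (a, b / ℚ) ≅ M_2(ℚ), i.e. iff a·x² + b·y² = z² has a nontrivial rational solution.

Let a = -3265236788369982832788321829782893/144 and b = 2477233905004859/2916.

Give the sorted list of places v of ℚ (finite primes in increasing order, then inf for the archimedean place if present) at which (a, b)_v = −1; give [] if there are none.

[2, 19, 29, 31]

Mod squares: a ≡ -222053, b ≡ 3059. Check v ∈ {∞, 2, 3, 7, 11, 13, 19, 23, 29, 31}.
v=31: a=31^5·(≡3), b=31^2·(≡23) mod 31; (3|31)=-1, (23|31)=-1; (−1)^{5·2·15}·(-1)^2·(-1)^5 = -1.
v=3: a=3^-2·(≡1), b=3^-6·(≡2) mod 3; (1|3)=+1, (2|3)=-1; (−1)^{-2·-6·1}·(+1)^-6·(-1)^-2 = +1.
v=∞: -222053 < 0 and 3059 > 0  ⇒  (a,b)_∞ = +1.
v=7: a=7^8·(≡4), b=7^3·(≡3) mod 7; (4|7)=+1, (3|7)=-1; (−1)^{8·3·3}·(+1)^3·(-1)^8 = +1.
v=13: a=13^3·(≡3), b=13^2·(≡4) mod 13; (3|13)=+1, (4|13)=+1; (−1)^{3·2·6}·(+1)^2·(+1)^3 = +1.
v=23: a=23^2·(≡6), b=23^1·(≡1) mod 23; (6|23)=+1, (1|23)=+1; (−1)^{2·1·11}·(+1)^1·(+1)^2 = +1.
v=2: v_2(a)=-4, v_2(b)=-2; units ≡ 3, 3 (mod 8); ε·ε+αω+βω = 1·1+-4·1+-2·1 ≡ 1  ⇒  (a,b)_2 = -1.
v=29: a=29^5·(≡23), b=29^2·(≡19) mod 29; (23|29)=+1, (19|29)=-1; (−1)^{5·2·14}·(+1)^2·(-1)^5 = -1.
v=19: a=19^3·(≡6), b=19^1·(≡4) mod 19; (6|19)=+1, (4|19)=+1; (−1)^{3·1·9}·(+1)^1·(+1)^3 = -1.
v=11: a=11^2·(≡3), b=11^2·(≡4) mod 11; (3|11)=+1, (4|11)=+1; (−1)^{2·2·5}·(+1)^2·(+1)^2 = +1.
(-222053, 3059 / ℚ) ramifies at {2, 19, 29, 31}: a division algebra.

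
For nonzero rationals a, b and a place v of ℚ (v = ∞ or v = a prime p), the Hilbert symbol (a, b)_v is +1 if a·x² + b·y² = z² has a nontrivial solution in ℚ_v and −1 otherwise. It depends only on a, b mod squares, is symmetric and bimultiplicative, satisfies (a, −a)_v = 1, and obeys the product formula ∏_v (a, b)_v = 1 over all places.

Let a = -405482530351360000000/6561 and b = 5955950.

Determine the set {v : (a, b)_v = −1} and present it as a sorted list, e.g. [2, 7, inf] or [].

(a, b) ≡ (-385, 4862) mod (ℚ^×)²; places V = {2, 3, 5, 7, 11, 13, 17, ∞}.
(a,b)_11: α=3, u≡1; β=1, v≡8 (mod 11); (1|11)=+1, (8|11)=-1; sign (−1)^1·+1^1·-1^3 = +1.
(a,b)_3: α=-8, u≡2; β=0, v≡2 (mod 3); (2|3)=-1, (2|3)=-1; sign (−1)^0·-1^0·-1^-8 = +1.
(a,b)_2: α=14, β=1; u≡7, v≡7 (mod 8); ε(u)ε(v)=1·1, αω(v)=14·0, βω(u)=1·0; sum ≡ 1  ⇒  -1.
(a,b)_13: α=0, u≡5; β=1, v≡4 (mod 13); (5|13)=-1, (4|13)=+1; sign (−1)^0·-1^1·+1^0 = -1.
(a,b)_17: α=2, u≡14; β=1, v≡14 (mod 17); (14|17)=-1, (14|17)=-1; sign (−1)^0·-1^1·-1^2 = -1.
(a,b)_∞: sgn(-385)=−, sgn(4862)=+, so +1.
(a,b)_5: α=7, u≡2; β=2, v≡3 (mod 5); (2|5)=-1, (3|5)=-1; sign (−1)^0·-1^2·-1^7 = -1.
(a,b)_7: α=7, u≡1; β=2, v≡2 (mod 7); (1|7)=+1, (2|7)=+1; sign (−1)^0·+1^2·+1^7 = +1.
Ram(-385, 4862) = {2, 5, 13, 17}; no ℚ_2-point on the conic.

[2, 5, 13, 17]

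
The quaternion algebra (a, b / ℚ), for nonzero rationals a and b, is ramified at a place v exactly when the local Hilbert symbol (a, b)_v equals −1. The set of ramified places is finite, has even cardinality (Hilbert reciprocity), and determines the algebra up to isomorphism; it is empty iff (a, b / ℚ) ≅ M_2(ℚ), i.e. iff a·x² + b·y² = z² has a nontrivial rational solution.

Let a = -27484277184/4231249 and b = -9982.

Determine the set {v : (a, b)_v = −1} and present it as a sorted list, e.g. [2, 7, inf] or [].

[13, 31, 41, inf]

(a, b) ≡ (-108199, -9982) mod (ℚ^×)²; places V = {2, 3, 7, 11, 13, 17, 23, 29, 31, 41, ∞}.
(a,b)_∞: sgn(-108199)=−, sgn(-9982)=−, so -1.
(a,b)_29: α=1, u≡27; β=0, v≡23 (mod 29); (27|29)=-1, (23|29)=+1; sign (−1)^0·-1^0·+1^1 = +1.
(a,b)_7: α=3, u≡3; β=1, v≡2 (mod 7); (3|7)=-1, (2|7)=+1; sign (−1)^1·-1^1·+1^3 = +1.
(a,b)_41: α=1, u≡17; β=0, v≡22 (mod 41); (17|41)=-1, (22|41)=-1; sign (−1)^0·-1^0·-1^1 = -1.
(a,b)_3: α=4, u≡2; β=0, v≡2 (mod 3); (2|3)=-1, (2|3)=-1; sign (−1)^0·-1^0·-1^4 = +1.
(a,b)_17: α=-2, u≡3; β=0, v≡14 (mod 17); (3|17)=-1, (14|17)=-1; sign (−1)^0·-1^0·-1^-2 = +1.
(a,b)_11: α=-4, u≡7; β=0, v≡6 (mod 11); (7|11)=-1, (6|11)=-1; sign (−1)^0·-1^0·-1^-4 = +1.
(a,b)_2: α=6, β=1; u≡1, v≡1 (mod 8); ε(u)ε(v)=0·0, αω(v)=6·0, βω(u)=1·0; sum ≡ 0  ⇒  +1.
(a,b)_13: α=1, u≡10; β=0, v≡2 (mod 13); (10|13)=+1, (2|13)=-1; sign (−1)^0·+1^0·-1^1 = -1.
(a,b)_23: α=0, u≡8; β=1, v≡3 (mod 23); (8|23)=+1, (3|23)=+1; sign (−1)^0·+1^1·+1^0 = +1.
(a,b)_31: α=0, u≡6; β=1, v≡19 (mod 31); (6|31)=-1, (19|31)=+1; sign (−1)^0·-1^1·+1^0 = -1.
|Ram(-108199, -9982)| = 4, even; anisotropic at {13, 31, 41, ∞}.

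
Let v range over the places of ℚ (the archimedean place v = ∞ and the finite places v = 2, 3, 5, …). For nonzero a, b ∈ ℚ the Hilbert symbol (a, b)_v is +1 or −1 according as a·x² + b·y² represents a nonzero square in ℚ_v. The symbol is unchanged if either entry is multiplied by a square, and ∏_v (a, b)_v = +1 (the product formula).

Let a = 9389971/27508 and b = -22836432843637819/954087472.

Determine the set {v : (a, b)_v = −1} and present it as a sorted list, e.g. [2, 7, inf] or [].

Mod squares: a ≡ 247, b ≡ -172753. Check v ∈ {∞, 2, 7, 13, 19, 23, 29, 37}.
v=29: a=29^0·(≡2), b=29^-1·(≡10) mod 29; (2|29)=-1, (10|29)=-1; (−1)^{0·-1·14}·(-1)^-1·(-1)^0 = -1.
v=13: a=13^-1·(≡11), b=13^-2·(≡9) mod 13; (11|13)=-1, (9|13)=+1; (−1)^{-1·-2·6}·(-1)^-2·(+1)^-1 = +1.
v=19: a=19^3·(≡14), b=19^6·(≡13) mod 19; (14|19)=-1, (13|19)=-1; (−1)^{3·6·9}·(-1)^6·(-1)^3 = -1.
v=2: v_2(a)=-2, v_2(b)=-4; units ≡ 7, 7 (mod 8); ε·ε+αω+βω = 1·1+-2·0+-4·0 ≡ 1  ⇒  (a,b)_2 = -1.
v=7: a=7^0·(≡2), b=7^1·(≡5) mod 7; (2|7)=+1, (5|7)=-1; (−1)^{0·1·3}·(+1)^1·(-1)^0 = +1.
v=∞: 247 > 0 and -172753 < 0  ⇒  (a,b)_∞ = +1.
v=23: a=23^-2·(≡10), b=23^-3·(≡15) mod 23; (10|23)=-1, (15|23)=-1; (−1)^{-2·-3·11}·(-1)^-3·(-1)^-2 = -1.
v=37: a=37^2·(≡3), b=37^5·(≡10) mod 37; (3|37)=+1, (10|37)=+1; (−1)^{2·5·18}·(+1)^5·(+1)^2 = +1.
(247, -172753 / ℚ) ramifies at {2, 19, 23, 29}: a division algebra.

[2, 19, 23, 29]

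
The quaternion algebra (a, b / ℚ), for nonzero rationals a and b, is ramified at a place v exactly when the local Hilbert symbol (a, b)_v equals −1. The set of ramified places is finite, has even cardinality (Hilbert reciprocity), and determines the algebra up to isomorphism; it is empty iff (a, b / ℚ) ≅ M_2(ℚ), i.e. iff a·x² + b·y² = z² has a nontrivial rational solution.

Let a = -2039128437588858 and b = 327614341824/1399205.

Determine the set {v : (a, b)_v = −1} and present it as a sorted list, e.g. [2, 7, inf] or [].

(a, b) ≡ (-4522, 53295) mod (ℚ^×)²; places V = {2, 3, 5, 7, 11, 17, 19, 23, ∞}.
(a,b)_19: α=3, u≡5; β=1, v≡12 (mod 19); (5|19)=+1, (12|19)=-1; sign (−1)^1·+1^1·-1^3 = +1.
(a,b)_7: α=3, u≡3; β=2, v≡4 (mod 7); (3|7)=-1, (4|7)=+1; sign (−1)^0·-1^2·+1^3 = +1.
(a,b)_11: α=2, u≡2; β=3, v≡3 (mod 11); (2|11)=-1, (3|11)=+1; sign (−1)^0·-1^3·+1^2 = -1.
(a,b)_23: α=0, u≡16; β=-4, v≡2 (mod 23); (16|23)=+1, (2|23)=+1; sign (−1)^0·+1^-4·+1^0 = +1.
(a,b)_3: α=6, u≡2; β=5, v≡2 (mod 3); (2|3)=-1, (2|3)=-1; sign (−1)^0·-1^5·-1^6 = -1.
(a,b)_17: α=3, u≡5; β=1, v≡3 (mod 17); (5|17)=-1, (3|17)=-1; sign (−1)^0·-1^1·-1^3 = +1.
(a,b)_5: α=0, u≡2; β=-1, v≡4 (mod 5); (2|5)=-1, (4|5)=+1; sign (−1)^0·-1^-1·+1^0 = -1.
(a,b)_2: α=1, β=6; u≡3, v≡7 (mod 8); ε(u)ε(v)=1·1, αω(v)=1·0, βω(u)=6·1; sum ≡ 1  ⇒  -1.
(a,b)_∞: sgn(-4522)=−, sgn(53295)=+, so +1.
Ram(-4522, 53295) = {2, 3, 5, 11}; no ℚ_2-point on the conic.

[2, 3, 5, 11]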